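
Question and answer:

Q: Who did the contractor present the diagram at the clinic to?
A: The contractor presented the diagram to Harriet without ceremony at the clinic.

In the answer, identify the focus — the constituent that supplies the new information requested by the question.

to Harriet

The wh-word "who" asks about the recipient.
In the answer, "the contractor", "the diagram" and "at the clinic" are given — repeated from the question.
"without ceremony" is also new, but it specifies the manner, which is not what the question asks about — so it is not the focus.
The constituent filling the recipient gap is "to Harriet"; that is the focus.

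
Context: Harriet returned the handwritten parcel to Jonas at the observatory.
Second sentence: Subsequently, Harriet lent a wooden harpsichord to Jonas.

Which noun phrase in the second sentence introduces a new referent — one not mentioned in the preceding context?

a wooden harpsichord

"Harriet" and "Jonas" in the second sentence are given — already mentioned in the context.
"a wooden harpsichord" has no antecedent in the context; it is discourse-new (the indefinite article also signals a new referent).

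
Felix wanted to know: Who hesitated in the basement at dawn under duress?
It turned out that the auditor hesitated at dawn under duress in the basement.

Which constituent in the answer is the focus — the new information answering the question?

The wh-word "who" asks about the subject (agent).
In the answer, "in the basement", "under duress" and "at dawn" are given — repeated from the question.
The constituent filling the subject (agent) gap is "the auditor"; that is the focus and would carry nuclear stress.

the auditor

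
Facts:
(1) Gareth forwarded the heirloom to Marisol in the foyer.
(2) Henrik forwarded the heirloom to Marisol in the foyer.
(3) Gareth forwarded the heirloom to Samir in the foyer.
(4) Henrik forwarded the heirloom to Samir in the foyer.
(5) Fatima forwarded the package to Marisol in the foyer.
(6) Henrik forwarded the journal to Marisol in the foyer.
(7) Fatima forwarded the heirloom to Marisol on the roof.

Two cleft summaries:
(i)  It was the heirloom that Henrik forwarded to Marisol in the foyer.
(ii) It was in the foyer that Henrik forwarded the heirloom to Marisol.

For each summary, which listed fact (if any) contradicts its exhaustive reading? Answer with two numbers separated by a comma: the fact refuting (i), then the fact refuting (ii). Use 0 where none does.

6, 0

(i): focus "the heirloom". Looking for Henrik as agent and Marisol as recipient and in the foyer as setting with some other thing — fact (6) has the journal there. Refuted.
(ii): focus "in the foyer". No fact shares Henrik as agent and the heirloom as thing and Marisol as recipient with a different setting. 0.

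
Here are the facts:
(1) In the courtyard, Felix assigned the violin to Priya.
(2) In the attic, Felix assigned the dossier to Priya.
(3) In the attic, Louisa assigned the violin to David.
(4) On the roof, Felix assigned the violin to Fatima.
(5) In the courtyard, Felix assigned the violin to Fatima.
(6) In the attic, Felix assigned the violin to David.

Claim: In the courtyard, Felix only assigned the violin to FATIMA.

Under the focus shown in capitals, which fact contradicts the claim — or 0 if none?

1

Focus (in capitals) is "Fatima" — the recipient. "Only" excludes alternative recipients while holding fixed Felix as agent and the violin as thing and in the courtyard as setting.
Fact (1) matches on Felix as agent and the violin as thing and in the courtyard as setting, but has recipient = Priya instead. That refutes the claim.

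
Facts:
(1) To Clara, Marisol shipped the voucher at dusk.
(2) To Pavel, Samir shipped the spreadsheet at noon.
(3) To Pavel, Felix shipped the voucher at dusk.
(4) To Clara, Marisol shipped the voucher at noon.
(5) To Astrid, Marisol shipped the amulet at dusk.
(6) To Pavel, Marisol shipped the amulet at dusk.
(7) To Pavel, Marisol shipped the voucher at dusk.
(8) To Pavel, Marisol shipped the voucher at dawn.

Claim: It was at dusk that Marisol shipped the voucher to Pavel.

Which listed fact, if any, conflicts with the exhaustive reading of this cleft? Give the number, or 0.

The cleft puts "at dusk" in focus and presupposes the open proposition with same agent, thing, recipient (Marisol / the voucher / Pavel).
Exhaustivity: at dusk is the only setting satisfying that background.
Fact (8) shares the background but with setting = at dawn; exhaustivity is violated.

8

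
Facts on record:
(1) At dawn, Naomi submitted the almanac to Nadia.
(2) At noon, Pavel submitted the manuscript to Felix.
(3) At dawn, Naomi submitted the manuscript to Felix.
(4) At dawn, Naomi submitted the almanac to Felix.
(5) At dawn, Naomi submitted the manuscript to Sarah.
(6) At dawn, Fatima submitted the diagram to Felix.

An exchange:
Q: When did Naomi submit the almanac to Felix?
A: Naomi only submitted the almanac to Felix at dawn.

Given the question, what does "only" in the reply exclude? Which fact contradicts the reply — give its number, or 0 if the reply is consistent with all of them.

The question "When did ...?" targets the setting, so in the reply the focus falls on "at dawn".
"Only" then excludes alternative settings while the background — Naomi as agent and the almanac as thing and Felix as recipient — is held fixed.
No listed fact shares that background with another setting. Nothing contradicts the reply.
(Fact (3) would refute a reading with focus on the thing — but that is not what the question asks.)

0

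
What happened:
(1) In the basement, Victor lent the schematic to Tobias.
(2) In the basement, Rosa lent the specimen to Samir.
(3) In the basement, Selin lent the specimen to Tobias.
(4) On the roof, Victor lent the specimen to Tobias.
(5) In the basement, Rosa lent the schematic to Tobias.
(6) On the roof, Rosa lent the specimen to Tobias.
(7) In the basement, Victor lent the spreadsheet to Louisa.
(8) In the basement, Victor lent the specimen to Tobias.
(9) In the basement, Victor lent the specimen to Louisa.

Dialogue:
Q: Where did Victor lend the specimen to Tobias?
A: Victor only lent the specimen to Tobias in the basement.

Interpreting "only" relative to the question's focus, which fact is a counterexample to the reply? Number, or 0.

Answering "Where did ...?" puts focus on the setting — here, "in the basement".
"Only" then excludes alternative settings while the background — Victor as agent and the specimen as thing and Tobias as recipient — is held fixed.
Fact (4) shares the background with a different setting (on the roof) — counterexample.
(Fact (1) would refute a reading with focus on the thing — but that is not what the question asks.)

4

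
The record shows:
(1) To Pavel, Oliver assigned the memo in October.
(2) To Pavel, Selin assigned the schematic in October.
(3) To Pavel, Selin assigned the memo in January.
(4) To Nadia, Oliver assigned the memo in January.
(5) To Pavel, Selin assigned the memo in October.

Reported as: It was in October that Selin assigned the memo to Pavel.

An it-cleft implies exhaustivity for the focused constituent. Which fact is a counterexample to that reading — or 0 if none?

Focus of the cleft: "in October" (the setting). Presupposed background: agent = Selin, thing = the memo, recipient = Pavel.
Exhaustivity: in October is the only setting satisfying that background.
Fact (3) shares the background but with setting = in January; exhaustivity is violated.

3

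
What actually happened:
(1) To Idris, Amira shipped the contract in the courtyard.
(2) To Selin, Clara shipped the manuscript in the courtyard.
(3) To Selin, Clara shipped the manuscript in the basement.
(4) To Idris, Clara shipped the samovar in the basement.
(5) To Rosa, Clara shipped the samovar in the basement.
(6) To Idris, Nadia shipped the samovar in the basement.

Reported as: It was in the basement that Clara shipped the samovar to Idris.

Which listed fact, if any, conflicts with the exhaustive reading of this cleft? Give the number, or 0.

0

The cleft puts "in the basement" in focus and presupposes the open proposition with Clara as agent and the samovar as thing and Idris as recipient.
The exhaustive reading says no other setting fits that background.
No listed fact matches the background with a different setting. Exhaustivity holds.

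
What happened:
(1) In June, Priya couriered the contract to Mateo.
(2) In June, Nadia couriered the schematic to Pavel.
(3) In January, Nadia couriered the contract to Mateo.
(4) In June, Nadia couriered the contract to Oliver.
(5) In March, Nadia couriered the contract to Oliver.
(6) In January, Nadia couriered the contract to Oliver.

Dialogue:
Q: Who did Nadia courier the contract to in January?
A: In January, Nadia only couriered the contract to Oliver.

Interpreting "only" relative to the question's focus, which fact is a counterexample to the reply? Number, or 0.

The question "Who did ... to ...?" targets the recipient, so in the reply the focus falls on "Oliver".
So "only" ranges over recipients; the rest (Nadia as agent and the contract as thing and in January as setting) is presupposed.
Fact (3) keeps Nadia as agent and the contract as thing and in January as setting but has recipient = Mateo; that refutes the reply.
(Fact (4) would refute a reading with focus on the setting — but that is not what the question asks.)

3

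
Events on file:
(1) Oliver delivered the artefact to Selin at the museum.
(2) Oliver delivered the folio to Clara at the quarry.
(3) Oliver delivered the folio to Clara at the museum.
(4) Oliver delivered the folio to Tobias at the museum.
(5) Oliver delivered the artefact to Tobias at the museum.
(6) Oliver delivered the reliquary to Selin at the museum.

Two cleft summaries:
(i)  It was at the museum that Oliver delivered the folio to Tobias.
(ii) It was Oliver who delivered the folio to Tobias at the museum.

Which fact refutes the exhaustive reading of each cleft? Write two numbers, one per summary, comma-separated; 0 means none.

0, 0

(i): focus "at the museum". No fact shares same agent, thing, recipient (Oliver / the folio / Tobias) with a different setting. 0.
(ii): focus "Oliver". No fact shares same thing, recipient, setting (the folio / Tobias / at the museum) with a different agent. 0.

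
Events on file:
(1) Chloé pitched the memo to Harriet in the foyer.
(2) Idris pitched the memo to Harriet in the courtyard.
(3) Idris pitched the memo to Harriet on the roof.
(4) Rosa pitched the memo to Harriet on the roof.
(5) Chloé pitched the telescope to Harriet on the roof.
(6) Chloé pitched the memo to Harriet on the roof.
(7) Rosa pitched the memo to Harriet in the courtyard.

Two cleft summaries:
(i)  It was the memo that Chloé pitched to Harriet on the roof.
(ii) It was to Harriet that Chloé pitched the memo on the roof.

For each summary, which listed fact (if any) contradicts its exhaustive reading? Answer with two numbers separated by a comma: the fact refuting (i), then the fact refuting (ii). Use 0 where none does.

5, 0

(i): focus "the memo". Looking for agent = Chloé, recipient = Harriet, setting = on the roof with some other thing — fact (5) has the telescope there. Refuted.
(ii): focus "Harriet". No fact shares agent = Chloé, thing = the memo, setting = on the roof with a different recipient. 0.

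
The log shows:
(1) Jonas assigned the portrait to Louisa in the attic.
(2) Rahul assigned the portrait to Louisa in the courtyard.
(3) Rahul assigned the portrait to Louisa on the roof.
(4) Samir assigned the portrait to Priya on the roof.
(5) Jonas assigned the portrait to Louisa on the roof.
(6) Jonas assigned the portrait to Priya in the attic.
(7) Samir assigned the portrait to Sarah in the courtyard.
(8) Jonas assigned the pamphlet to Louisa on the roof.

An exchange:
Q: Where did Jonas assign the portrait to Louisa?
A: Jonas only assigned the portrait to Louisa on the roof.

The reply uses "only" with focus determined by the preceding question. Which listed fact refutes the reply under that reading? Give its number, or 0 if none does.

The question "Where did ...?" targets the setting, so in the reply the focus falls on "on the roof".
So "only" ranges over settings; the rest (agent = Jonas, thing = the portrait, recipient = Louisa) is presupposed.
Fact (1) keeps agent = Jonas, thing = the portrait, recipient = Louisa but has setting = in the attic; that refutes the reply.
(Fact (8) would refute a reading with focus on the thing — but that is not what the question asks.)

1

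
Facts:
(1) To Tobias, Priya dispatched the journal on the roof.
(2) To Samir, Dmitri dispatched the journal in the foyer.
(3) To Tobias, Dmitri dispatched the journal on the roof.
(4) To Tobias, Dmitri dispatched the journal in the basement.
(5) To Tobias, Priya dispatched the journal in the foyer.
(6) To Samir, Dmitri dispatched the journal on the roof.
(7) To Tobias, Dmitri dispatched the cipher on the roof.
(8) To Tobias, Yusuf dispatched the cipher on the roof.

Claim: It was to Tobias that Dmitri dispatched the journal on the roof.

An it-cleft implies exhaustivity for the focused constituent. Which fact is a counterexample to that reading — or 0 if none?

6

The cleft puts "Tobias" in focus and presupposes the open proposition with same agent, thing, setting (Dmitri / the journal / on the roof).
Exhaustivity: Tobias is the only recipient satisfying that background.
But fact (6) also has same agent, thing, setting (Dmitri / the journal / on the roof), with recipient = Samir — so the exhaustive reading fails.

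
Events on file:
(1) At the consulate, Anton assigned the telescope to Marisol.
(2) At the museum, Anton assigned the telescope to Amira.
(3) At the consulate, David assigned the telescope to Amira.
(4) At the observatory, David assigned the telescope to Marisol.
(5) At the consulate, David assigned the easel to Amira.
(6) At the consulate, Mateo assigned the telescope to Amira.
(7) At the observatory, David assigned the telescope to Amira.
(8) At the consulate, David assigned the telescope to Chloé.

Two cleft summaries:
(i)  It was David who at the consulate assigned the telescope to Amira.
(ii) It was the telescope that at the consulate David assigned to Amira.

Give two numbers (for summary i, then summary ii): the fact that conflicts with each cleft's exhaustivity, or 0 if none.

Summary (i) focuses "David" (the agent); background thing = the telescope, recipient = Amira, setting = at the consulate. Fact (6) matches that background with agent = Mateo — refutes (i).
Summary (ii) focuses "the telescope" (the thing); background agent = David, recipient = Amira, setting = at the consulate. Fact (5) matches that background with thing = the easel — refutes (ii).

6, 5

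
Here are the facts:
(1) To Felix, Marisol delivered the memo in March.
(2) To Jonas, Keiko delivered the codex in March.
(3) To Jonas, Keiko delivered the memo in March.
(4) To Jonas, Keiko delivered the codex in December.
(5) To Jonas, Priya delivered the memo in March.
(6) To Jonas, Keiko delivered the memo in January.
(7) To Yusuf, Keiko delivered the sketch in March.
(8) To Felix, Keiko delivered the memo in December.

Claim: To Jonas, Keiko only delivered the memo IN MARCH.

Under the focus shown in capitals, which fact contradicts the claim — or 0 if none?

Focus (in capitals) is "in March" — the setting. "Only" excludes alternative settings while holding fixed same agent, thing, recipient (Keiko / the memo / Jonas).
Fact (6) matches on same agent, thing, recipient (Keiko / the memo / Jonas), but has setting = in January instead. That refutes the claim.

6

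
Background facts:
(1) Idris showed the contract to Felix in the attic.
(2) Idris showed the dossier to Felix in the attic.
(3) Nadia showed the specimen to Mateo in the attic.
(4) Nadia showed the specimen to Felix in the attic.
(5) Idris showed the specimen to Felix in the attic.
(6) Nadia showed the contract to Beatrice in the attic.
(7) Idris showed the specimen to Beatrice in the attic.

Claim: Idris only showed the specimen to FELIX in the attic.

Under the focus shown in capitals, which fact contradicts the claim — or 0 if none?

Focus (in capitals) is "Felix" — the recipient. "Only" excludes alternative recipients while holding fixed Idris as agent and the specimen as thing and in the attic as setting.
Fact (7) matches on Idris as agent and the specimen as thing and in the attic as setting, but has recipient = Beatrice instead. That refutes the claim.

7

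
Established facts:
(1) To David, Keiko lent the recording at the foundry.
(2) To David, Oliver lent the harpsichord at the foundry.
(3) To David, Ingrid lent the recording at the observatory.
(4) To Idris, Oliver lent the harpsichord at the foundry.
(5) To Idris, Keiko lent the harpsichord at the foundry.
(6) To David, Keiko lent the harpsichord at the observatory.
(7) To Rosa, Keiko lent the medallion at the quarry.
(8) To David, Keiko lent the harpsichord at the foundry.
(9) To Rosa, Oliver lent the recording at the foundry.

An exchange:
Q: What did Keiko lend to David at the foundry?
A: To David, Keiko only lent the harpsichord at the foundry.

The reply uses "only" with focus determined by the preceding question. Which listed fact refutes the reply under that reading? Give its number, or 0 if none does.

1

Answering "What did ...?" puts focus on the thing — here, "the harpsichord".
"Only" then excludes alternative things while the background — agent = Keiko, recipient = David, setting = at the foundry — is held fixed.
Fact (1) keeps agent = Keiko, recipient = David, setting = at the foundry but has thing = the recording; that refutes the reply.
(Fact (5) would refute a reading with focus on the recipient — but that is not what the question asks.)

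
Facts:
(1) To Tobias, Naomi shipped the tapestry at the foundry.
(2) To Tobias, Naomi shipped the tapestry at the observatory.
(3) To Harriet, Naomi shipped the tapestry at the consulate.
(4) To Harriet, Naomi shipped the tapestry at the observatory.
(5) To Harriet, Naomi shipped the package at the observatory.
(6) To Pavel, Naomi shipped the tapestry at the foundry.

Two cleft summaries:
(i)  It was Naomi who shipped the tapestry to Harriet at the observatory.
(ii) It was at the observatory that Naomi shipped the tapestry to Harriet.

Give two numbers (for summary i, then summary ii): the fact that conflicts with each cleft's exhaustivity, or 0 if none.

Summary (i) focuses "Naomi" (the agent); background the tapestry as thing and Harriet as recipient and at the observatory as setting. No fact matches that background with a different agent, so 0.
Summary (ii) focuses "at the observatory" (the setting); background Naomi as agent and the tapestry as thing and Harriet as recipient. Fact (3) matches that background with setting = at the consulate — refutes (ii).

0, 3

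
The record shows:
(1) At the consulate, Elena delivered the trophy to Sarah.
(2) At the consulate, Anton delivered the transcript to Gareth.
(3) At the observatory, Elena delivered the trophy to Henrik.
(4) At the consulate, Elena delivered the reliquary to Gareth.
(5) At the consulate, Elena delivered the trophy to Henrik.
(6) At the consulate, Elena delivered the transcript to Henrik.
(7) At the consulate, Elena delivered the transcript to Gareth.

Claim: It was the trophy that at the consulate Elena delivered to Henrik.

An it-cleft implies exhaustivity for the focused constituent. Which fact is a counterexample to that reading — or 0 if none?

Focus of the cleft: "the trophy" (the thing). Presupposed background: agent = Elena, recipient = Henrik, setting = at the consulate.
The exhaustive reading says no other thing fits that background.
But fact (6) also has agent = Elena, recipient = Henrik, setting = at the consulate, with thing = the transcript — so the exhaustive reading fails.

6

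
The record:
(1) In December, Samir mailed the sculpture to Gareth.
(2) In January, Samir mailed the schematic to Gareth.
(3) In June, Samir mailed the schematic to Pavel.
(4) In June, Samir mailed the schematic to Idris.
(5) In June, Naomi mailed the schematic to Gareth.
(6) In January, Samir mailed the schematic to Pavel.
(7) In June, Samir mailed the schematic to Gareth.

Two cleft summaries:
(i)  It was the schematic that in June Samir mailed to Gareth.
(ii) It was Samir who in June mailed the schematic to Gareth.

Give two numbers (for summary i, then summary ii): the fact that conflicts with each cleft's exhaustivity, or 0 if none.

0, 5

Summary (i) focuses "the schematic" (the thing); background agent = Samir, recipient = Gareth, setting = in June. No fact matches that background with a different thing, so 0.
Summary (ii) focuses "Samir" (the agent); background thing = the schematic, recipient = Gareth, setting = in June. Fact (5) matches that background with agent = Naomi — refutes (ii).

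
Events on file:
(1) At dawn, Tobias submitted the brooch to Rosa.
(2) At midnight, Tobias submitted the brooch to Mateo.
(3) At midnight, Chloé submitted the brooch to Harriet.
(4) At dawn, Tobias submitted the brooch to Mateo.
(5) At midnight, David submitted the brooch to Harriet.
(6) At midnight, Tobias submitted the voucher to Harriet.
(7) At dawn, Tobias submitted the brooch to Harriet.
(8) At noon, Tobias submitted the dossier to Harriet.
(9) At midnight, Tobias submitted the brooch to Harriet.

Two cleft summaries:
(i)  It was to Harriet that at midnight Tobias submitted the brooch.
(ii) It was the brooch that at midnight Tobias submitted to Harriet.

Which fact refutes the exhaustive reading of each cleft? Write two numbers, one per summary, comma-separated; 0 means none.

Summary (i) focuses "Harriet" (the recipient); background same agent, thing, setting (Tobias / the brooch / at midnight). Fact (2) matches that background with recipient = Mateo — refutes (i).
Summary (ii) focuses "the brooch" (the thing); background same agent, recipient, setting (Tobias / Harriet / at midnight). Fact (6) matches that background with thing = the voucher — refutes (ii).

2, 6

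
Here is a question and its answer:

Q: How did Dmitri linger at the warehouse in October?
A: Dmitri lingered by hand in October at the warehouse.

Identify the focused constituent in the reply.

The wh-word "how" asks about the manner.
In the answer, "Dmitri", "in October" and "at the warehouse" are given — repeated from the question.
The constituent filling the manner gap is "by hand"; that is the focus and would carry nuclear stress.

by hand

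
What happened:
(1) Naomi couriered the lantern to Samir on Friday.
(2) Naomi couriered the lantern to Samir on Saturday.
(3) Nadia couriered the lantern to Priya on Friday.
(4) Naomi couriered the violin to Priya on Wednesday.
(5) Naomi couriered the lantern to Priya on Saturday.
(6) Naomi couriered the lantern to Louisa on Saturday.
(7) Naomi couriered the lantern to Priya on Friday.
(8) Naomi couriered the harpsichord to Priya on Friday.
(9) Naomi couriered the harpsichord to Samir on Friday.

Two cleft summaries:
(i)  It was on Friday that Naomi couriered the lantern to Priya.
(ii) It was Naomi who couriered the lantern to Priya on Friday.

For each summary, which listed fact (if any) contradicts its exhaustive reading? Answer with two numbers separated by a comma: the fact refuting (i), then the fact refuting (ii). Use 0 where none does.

5, 3

(i): focus "on Friday". Looking for same agent, thing, recipient (Naomi / the lantern / Priya) with some other setting — fact (5) has on Saturday there. Refuted.
(ii): focus "Naomi". Looking for same thing, recipient, setting (the lantern / Priya / on Friday) with some other agent — fact (3) has Nadia there. Refuted.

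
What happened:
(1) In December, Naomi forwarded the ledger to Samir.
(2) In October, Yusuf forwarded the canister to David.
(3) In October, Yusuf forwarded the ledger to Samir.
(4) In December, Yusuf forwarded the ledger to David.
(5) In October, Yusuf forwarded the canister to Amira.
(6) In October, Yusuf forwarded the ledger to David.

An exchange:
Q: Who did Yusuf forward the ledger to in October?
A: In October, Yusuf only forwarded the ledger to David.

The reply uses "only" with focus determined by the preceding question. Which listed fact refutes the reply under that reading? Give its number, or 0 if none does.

3

Answering "Who did ... to ...?" puts focus on the recipient — here, "David".
"Only" then excludes alternative recipients while the background — same agent, thing, setting (Yusuf / the ledger / in October) — is held fixed.
Fact (3) keeps same agent, thing, setting (Yusuf / the ledger / in October) but has recipient = Samir; that refutes the reply.
(Fact (2) would refute a reading with focus on the thing — but that is not what the question asks.)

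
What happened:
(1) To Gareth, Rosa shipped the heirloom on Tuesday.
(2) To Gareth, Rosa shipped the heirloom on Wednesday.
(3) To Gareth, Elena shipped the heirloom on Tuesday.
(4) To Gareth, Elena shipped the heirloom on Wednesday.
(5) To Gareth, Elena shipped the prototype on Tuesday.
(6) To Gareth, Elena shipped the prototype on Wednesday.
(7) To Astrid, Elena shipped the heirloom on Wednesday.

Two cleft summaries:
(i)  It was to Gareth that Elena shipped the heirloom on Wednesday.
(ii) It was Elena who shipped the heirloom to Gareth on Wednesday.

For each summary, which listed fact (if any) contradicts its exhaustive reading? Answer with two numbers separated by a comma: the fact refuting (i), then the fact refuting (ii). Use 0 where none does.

7, 2

(i): focus "Gareth". Looking for same agent, thing, setting (Elena / the heirloom / on Wednesday) with some other recipient — fact (7) has Astrid there. Refuted.
(ii): focus "Elena". Looking for same thing, recipient, setting (the heirloom / Gareth / on Wednesday) with some other agent — fact (2) has Rosa there. Refuted.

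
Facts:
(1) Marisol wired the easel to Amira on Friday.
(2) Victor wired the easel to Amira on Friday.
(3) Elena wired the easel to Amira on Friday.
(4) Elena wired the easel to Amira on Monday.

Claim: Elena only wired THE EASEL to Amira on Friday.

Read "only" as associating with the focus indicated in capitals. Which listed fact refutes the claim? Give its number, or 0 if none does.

The capitals mark "the easel" as focus. So "only" rules out other things, with the rest (agent = Elena, recipient = Amira, setting = on Friday) as background.
Every other fact changes something in the background, not just the thing. Nothing refutes the claim.

0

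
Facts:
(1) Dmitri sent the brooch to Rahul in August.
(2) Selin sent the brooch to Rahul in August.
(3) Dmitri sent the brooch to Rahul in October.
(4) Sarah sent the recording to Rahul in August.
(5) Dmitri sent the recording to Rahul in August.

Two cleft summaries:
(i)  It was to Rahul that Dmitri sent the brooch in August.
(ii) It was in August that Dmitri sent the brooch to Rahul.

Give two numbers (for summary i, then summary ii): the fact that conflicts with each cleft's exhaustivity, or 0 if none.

(i): focus "Rahul". No fact shares same agent, thing, setting (Dmitri / the brooch / in August) with a different recipient. 0.
(ii): focus "in August". Looking for same agent, thing, recipient (Dmitri / the brooch / Rahul) with some other setting — fact (3) has in October there. Refuted.

0, 3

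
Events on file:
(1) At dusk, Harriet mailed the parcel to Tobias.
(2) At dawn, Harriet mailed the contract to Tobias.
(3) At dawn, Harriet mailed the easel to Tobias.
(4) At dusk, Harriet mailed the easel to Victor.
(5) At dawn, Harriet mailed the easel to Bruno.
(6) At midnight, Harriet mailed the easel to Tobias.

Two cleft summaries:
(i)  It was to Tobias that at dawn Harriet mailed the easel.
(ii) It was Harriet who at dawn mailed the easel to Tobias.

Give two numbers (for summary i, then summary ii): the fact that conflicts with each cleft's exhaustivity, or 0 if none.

5, 0

Summary (i) focuses "Tobias" (the recipient); background Harriet as agent and the easel as thing and at dawn as setting. Fact (5) matches that background with recipient = Bruno — refutes (i).
Summary (ii) focuses "Harriet" (the agent); background the easel as thing and Tobias as recipient and at dawn as setting. No fact matches that background with a different agent, so 0.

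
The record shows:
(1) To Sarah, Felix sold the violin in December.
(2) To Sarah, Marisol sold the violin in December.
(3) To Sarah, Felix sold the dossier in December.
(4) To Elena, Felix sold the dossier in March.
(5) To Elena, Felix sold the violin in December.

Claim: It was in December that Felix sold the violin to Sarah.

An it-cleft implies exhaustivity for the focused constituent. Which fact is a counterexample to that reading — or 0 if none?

0

The cleft puts "in December" in focus and presupposes the open proposition with agent = Felix, thing = the violin, recipient = Sarah.
Exhaustivity: in December is the only setting satisfying that background.
Every other fact differs from the presupposition on some backgrounded slot, so none challenges the exhaustivity.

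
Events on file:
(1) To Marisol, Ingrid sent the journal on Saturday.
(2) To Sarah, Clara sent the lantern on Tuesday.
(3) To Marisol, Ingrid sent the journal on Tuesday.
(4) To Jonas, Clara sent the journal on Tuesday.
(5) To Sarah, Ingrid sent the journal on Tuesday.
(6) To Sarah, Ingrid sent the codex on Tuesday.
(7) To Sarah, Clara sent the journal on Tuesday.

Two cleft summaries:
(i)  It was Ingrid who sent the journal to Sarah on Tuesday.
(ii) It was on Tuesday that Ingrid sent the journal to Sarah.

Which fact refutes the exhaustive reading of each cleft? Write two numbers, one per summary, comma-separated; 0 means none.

Summary (i) focuses "Ingrid" (the agent); background the journal as thing and Sarah as recipient and on Tuesday as setting. Fact (7) matches that background with agent = Clara — refutes (i).
Summary (ii) focuses "on Tuesday" (the setting); background Ingrid as agent and the journal as thing and Sarah as recipient. No fact matches that background with a different setting, so 0.

7, 0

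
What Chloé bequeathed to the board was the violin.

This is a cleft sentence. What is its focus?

the violin

In a pseudo-cleft "What ... was X", the post-copular constituent X is the focus.
Here the focus is "the violin". The backgrounded (presupposed) material includes "Chloé" and "to the board".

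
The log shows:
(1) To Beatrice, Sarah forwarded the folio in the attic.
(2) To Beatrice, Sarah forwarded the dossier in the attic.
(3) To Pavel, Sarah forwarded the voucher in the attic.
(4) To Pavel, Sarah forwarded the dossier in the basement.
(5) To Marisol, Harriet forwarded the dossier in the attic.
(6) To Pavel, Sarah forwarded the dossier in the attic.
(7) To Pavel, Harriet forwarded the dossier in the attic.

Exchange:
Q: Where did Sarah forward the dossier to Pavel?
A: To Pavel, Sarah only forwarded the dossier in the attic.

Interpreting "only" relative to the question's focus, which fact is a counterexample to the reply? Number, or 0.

Answering "Where did ...?" puts focus on the setting — here, "in the attic".
"Only" then excludes alternative settings while the background — agent = Sarah, thing = the dossier, recipient = Pavel — is held fixed.
Fact (4) shares the background with a different setting (in the basement) — counterexample.
(Fact (2) would refute a reading with focus on the recipient — but that is not what the question asks.)

4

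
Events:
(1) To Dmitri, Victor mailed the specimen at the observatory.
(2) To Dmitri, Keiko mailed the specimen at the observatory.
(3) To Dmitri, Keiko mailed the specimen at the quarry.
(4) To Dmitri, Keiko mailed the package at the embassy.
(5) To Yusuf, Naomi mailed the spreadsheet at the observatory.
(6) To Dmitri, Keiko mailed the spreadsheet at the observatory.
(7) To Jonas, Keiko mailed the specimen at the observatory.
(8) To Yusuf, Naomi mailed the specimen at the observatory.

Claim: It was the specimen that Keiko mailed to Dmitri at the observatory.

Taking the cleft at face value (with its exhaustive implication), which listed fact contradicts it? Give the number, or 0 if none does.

6

Focus of the cleft: "the specimen" (the thing). Presupposed background: same agent, recipient, setting (Keiko / Dmitri / at the observatory).
The exhaustive reading says no other thing fits that background.
Fact (6) shares the background but with thing = the spreadsheet; exhaustivity is violated.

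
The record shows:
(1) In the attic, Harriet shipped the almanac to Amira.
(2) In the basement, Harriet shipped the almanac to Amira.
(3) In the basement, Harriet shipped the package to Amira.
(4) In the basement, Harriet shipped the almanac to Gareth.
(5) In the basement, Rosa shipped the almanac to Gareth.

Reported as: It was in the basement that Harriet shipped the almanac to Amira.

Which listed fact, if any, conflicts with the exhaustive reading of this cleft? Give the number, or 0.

1

The cleft puts "in the basement" in focus and presupposes the open proposition with agent = Harriet, thing = the almanac, recipient = Amira.
The exhaustive reading says no other setting fits that background.
But fact (1) also has agent = Harriet, thing = the almanac, recipient = Amira, with setting = in the attic — so the exhaustive reading fails.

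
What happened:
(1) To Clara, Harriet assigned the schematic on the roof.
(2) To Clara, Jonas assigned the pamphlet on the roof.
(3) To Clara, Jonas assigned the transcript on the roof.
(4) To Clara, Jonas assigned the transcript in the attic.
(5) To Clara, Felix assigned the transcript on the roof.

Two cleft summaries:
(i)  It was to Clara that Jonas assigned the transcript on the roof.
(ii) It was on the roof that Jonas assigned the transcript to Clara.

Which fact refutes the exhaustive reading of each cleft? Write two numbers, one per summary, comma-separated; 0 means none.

(i): focus "Clara". No fact shares same agent, thing, setting (Jonas / the transcript / on the roof) with a different recipient. 0.
(ii): focus "on the roof". Looking for same agent, thing, recipient (Jonas / the transcript / Clara) with some other setting — fact (4) has in the attic there. Refuted.

0, 4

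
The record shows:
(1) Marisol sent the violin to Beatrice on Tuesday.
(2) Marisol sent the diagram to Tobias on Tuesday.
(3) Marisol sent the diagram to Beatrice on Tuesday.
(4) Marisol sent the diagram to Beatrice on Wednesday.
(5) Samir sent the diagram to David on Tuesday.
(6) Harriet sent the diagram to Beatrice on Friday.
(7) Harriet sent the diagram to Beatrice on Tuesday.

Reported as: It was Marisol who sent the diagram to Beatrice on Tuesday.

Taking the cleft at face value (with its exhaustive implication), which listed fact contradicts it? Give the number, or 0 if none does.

7

The cleft puts "Marisol" in focus and presupposes the open proposition with thing = the diagram, recipient = Beatrice, setting = on Tuesday.
The exhaustive reading says no other agent fits that background.
Fact (7) shares the background but with agent = Harriet; exhaustivity is violated.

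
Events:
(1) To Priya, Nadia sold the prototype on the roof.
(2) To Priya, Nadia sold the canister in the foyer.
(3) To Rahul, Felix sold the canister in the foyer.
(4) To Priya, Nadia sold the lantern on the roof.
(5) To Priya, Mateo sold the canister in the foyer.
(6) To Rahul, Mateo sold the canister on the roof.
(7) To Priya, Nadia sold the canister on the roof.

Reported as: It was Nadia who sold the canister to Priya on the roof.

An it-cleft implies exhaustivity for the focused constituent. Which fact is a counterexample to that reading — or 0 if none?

0

Focus of the cleft: "Nadia" (the agent). Presupposed background: the canister as thing and Priya as recipient and on the roof as setting.
Exhaustivity: Nadia is the only agent satisfying that background.
No listed fact matches the background with a different agent. Exhaustivity holds.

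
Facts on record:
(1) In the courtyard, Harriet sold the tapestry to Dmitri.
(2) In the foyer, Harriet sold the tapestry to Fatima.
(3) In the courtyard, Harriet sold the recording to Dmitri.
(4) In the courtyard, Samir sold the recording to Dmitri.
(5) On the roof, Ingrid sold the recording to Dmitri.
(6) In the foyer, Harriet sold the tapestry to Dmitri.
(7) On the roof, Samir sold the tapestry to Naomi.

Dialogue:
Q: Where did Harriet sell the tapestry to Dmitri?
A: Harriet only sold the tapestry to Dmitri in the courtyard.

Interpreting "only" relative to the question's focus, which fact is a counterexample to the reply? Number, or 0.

The question "Where did ...?" targets the setting, so in the reply the focus falls on "in the courtyard".
So "only" ranges over settings; the rest (same agent, thing, recipient (Harriet / the tapestry / Dmitri)) is presupposed.
Fact (6) shares the background with a different setting (in the foyer) — counterexample.
(Fact (3) would refute a reading with focus on the thing — but that is not what the question asks.)

6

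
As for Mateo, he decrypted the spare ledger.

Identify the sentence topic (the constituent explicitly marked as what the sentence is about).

The construction explicitly marks "Mateo" as what the sentence is about — the topic.
The remainder of the clause is the comment (what is said about the topic).

Mateo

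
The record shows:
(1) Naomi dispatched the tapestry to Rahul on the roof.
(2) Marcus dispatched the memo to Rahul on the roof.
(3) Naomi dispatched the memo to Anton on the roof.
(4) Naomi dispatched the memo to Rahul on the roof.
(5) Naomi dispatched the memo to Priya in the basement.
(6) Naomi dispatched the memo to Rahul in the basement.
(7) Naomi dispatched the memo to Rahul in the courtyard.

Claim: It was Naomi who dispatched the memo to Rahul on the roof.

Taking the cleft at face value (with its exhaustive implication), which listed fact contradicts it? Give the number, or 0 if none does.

Focus of the cleft: "Naomi" (the agent). Presupposed background: thing = the memo, recipient = Rahul, setting = on the roof.
Exhaustivity: Naomi is the only agent satisfying that background.
Fact (2) shares the background but with agent = Marcus; exhaustivity is violated.

2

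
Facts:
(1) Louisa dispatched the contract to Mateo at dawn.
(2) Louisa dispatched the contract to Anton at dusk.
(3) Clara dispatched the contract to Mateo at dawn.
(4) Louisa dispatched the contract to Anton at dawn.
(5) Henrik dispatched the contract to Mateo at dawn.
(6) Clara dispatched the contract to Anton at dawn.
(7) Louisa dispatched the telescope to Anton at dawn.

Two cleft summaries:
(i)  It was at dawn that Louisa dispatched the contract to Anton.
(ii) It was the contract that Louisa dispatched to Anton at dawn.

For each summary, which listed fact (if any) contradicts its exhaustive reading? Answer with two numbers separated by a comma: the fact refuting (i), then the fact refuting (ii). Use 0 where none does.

Summary (i) focuses "at dawn" (the setting); background same agent, thing, recipient (Louisa / the contract / Anton). Fact (2) matches that background with setting = at dusk — refutes (i).
Summary (ii) focuses "the contract" (the thing); background same agent, recipient, setting (Louisa / Anton / at dawn). Fact (7) matches that background with thing = the telescope — refutes (ii).

2, 7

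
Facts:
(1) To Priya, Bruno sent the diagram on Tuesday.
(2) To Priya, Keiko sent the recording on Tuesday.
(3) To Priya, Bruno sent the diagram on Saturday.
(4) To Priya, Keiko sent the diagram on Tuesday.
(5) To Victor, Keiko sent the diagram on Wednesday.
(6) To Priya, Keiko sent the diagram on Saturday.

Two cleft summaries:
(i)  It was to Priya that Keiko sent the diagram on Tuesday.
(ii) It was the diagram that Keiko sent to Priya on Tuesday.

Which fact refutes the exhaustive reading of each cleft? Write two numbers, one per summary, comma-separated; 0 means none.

0, 2

Summary (i) focuses "Priya" (the recipient); background agent = Keiko, thing = the diagram, setting = on Tuesday. No fact matches that background with a different recipient, so 0.
Summary (ii) focuses "the diagram" (the thing); background agent = Keiko, recipient = Priya, setting = on Tuesday. Fact (2) matches that background with thing = the recording — refutes (ii).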